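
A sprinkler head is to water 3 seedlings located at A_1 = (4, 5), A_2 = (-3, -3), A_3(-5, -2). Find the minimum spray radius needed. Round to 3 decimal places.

5.701

Side lengths²: A_1A_2² = 113, A_1A_3² = 130, A_2A_3² = 5.
Since A_1A_3² = 130 ≥ 113 + 5 = 118, the angle opposite A_1A_3 is not acute, so the smallest enclosing circle has A_1A_3 as diameter.
Centre = midpoint of A_1A_3 = (-0.5, 1.5), r² = 130/4 = 32.5.
r = √(32.5) ≈ 5.701.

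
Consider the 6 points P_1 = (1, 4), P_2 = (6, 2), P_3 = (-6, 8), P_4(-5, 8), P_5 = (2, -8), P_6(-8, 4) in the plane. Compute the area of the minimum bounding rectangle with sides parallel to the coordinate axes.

224

x ranges over [-8, 6], width 14.
y ranges over [-8, 8], height 16.
Area = 14 × 16 = 224.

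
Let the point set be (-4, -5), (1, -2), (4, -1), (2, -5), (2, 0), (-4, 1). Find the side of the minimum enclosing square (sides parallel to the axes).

The bounding box has width 8 and height 6.
An axis-aligned square enclosing the set must have side ≥ max(width, height).
So the minimum side is max(8, 6) = 8.

8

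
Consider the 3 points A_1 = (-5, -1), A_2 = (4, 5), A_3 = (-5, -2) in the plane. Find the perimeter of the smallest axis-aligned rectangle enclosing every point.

Width = max x − min x = 4 − (-5) = 9.
Height = max y − min y = 5 − (-2) = 7.
Perimeter = 2(9 + 7) = 32.

32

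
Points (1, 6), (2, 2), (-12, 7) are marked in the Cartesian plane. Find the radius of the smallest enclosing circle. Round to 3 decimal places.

7.433

Call the three points A, B, C in the order given.
Side lengths²: AB² = 17, AC² = 170, BC² = 221.
Since BC² = 221 ≥ 170 + 17 = 187, the angle opposite BC is not acute, so the smallest enclosing circle has BC as diameter.
Centre = midpoint of BC = (-5, 4.5), r² = 221/4 = 55.25.
r = √(55.25) ≈ 7.433.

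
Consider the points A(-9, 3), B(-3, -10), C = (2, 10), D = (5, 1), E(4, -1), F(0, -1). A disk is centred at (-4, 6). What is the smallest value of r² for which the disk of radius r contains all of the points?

257

The required radius is the distance from (-4, 6) to the farthest point.
Squared distances: 34, 257, 52, 106, 113, 65.
Maximum is 257, attained at B.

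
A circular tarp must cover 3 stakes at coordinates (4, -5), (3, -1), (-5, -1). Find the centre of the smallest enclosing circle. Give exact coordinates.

Call the three points A, B, C in the order given.
Side lengths²: AB² = 17, AC² = 97, BC² = 64.
Since AC² = 97 ≥ 64 + 17 = 81, the angle opposite AC is not acute, so the smallest enclosing circle has AC as diameter.
Centre = midpoint of AC = (-0.5, -3), r² = 97/4 = 24.25.
Centre = (-0.5, -3).

(-0.5, -3)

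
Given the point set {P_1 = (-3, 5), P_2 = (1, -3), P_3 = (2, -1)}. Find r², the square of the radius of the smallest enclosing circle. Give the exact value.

Side lengths²: P_1P_2² = 80, P_1P_3² = 61, P_2P_3² = 5.
Since P_1P_2² = 80 ≥ 61 + 5 = 66, the angle opposite P_1P_2 is not acute, so the smallest enclosing circle has P_1P_2 as diameter.
Centre = midpoint of P_1P_2 = (-1, 1), r² = 80/4 = 20.

20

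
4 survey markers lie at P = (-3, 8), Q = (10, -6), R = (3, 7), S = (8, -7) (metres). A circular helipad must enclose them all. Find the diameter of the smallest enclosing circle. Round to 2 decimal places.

19.10

The minimum enclosing circle of a finite set is fixed by two of the points (as a diameter) or three (as a circumcircle).
The farthest pair is P–Q with squared distance 365. The circle on this segment as diameter has centre (3.5, 1) and r² = 365/4 = 91.25.
Check R: distance² to centre = 36.25 ≤ 91.25, so it lies inside.
All remaining points lie in this disk, and no smaller disk contains both endpoints, so this is the minimum enclosing circle.
Diameter = 2r = 2√(91.25) ≈ 19.10.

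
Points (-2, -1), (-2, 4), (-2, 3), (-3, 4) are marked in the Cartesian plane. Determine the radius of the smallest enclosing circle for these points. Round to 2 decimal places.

2.55

By Welzl's lemma the MEC is supported by two points (diametrically opposite) or three points (on a circumcircle).
The farthest pair is (-2, -1)–(-3, 4) with squared distance 26. The circle on this segment as diameter has centre (-2.5, 1.5) and r² = 26/4 = 6.5.
Check (-2, 4): distance² to centre = 6.5 ≤ 6.5, so it lies inside.
All remaining points lie in this disk, and no smaller disk contains both endpoints, so this is the minimum enclosing circle.
r = √(6.5) ≈ 2.55.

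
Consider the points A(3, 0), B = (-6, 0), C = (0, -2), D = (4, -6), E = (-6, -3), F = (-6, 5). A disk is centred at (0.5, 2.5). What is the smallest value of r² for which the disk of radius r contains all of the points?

84.5

The required radius is the distance from (0.5, 2.5) to the farthest point.
Squared distances: 12.5, 48.5, 20.5, 84.5, 72.5, 48.5.
Maximum is 84.5, attained at D.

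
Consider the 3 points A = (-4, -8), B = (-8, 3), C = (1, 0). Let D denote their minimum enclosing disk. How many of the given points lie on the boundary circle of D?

Side lengths²: AB² = 137, AC² = 89, BC² = 90.
Since AB² = 137 < 90 + 89 = 179, the triangle is acute, so the smallest enclosing circle is the circumcircle.
Circumcentre = (-271/58, -117/58), r² = 60965/1682.
The points at distance exactly r from the centre are A, B, C — 3 points.

3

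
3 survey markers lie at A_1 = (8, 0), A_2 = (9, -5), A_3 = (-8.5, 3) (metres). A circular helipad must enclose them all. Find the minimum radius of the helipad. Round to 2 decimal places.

Side lengths²: A_1A_2² = 26, A_1A_3² = 281.25, A_2A_3² = 370.25.
Since A_2A_3² = 370.25 ≥ 281.25 + 26 = 307.25, the angle opposite A_2A_3 is not acute, so the smallest enclosing circle has A_2A_3 as diameter.
Centre = midpoint of A_2A_3 = (0.25, -1), r² = 370.25/4 = 92.5625.
r = √(92.5625) ≈ 9.62.

9.62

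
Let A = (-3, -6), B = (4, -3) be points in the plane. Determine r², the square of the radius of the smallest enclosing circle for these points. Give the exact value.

14.5

The smallest circle enclosing two points has them as diameter endpoints.
Centre = midpoint = (0.5, -4.5); r² = |AB|²/4 = 58/4 = 14.5.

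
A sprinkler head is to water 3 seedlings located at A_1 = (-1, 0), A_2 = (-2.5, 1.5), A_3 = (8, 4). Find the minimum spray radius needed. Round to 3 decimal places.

Side lengths²: A_1A_2² = 4.5, A_1A_3² = 97, A_2A_3² = 116.5.
Since A_2A_3² = 116.5 ≥ 97 + 4.5 = 101.5, the angle opposite A_2A_3 is not acute, so the smallest enclosing circle has A_2A_3 as diameter.
Centre = midpoint of A_2A_3 = (2.75, 2.75), r² = 116.5/4 = 29.125.
r = √(29.125) ≈ 5.397.

5.397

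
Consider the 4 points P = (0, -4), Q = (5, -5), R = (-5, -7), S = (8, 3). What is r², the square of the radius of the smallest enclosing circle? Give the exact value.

67.25

The farthest pair is R–S with squared distance 269. The circle on this segment as diameter has centre (1.5, -2) and r² = 269/4 = 67.25.
Check P: distance² to centre = 6.25 ≤ 67.25, so it lies inside.
All remaining points lie in this disk, and no smaller disk contains both endpoints, so this is the minimum enclosing circle.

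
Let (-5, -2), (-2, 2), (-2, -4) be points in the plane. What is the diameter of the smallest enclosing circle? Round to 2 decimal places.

Call the three points A, B, C in the order given.
Side lengths²: AB² = 25, AC² = 13, BC² = 36.
Since BC² = 36 < 25 + 13 = 38, the triangle is acute, so the smallest enclosing circle is the circumcircle.
Circumcentre = (-13/6, -1), r² = 325/36.
Diameter = 2r = 2√(325/36) ≈ 6.01.

6.01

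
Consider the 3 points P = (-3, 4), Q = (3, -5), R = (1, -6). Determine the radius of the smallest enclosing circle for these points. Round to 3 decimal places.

5.427

Side lengths²: PQ² = 117, PR² = 116, QR² = 5.
Since PQ² = 117 < 116 + 5 = 121, the triangle is acute, so the smallest enclosing circle is the circumcircle.
Circumcentre = (-0.375, -0.75), r² = 29.453125.
r = √(29.453125) ≈ 5.427.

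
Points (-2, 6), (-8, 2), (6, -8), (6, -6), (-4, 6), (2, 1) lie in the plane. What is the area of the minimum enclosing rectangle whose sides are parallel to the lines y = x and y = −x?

120

In coordinates u = x + y, v = x − y the rectangle is axis-aligned; the map (x,y)→(u,v) scales areas by 2.
u-values: 4, -6, -2, 0, 2, 3; range = 4 − (-6) = 10.
v-values: -8, -10, 14, 12, -10, 1; range = 14 − (-10) = 24.
Area = (10 × 24) / 2 = 120.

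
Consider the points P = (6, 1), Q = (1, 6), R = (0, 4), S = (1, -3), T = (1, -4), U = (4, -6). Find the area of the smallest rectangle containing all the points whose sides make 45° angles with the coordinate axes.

75

In coordinates u = x + y, v = x − y the rectangle is axis-aligned; the map (x,y)→(u,v) scales areas by 2.
u-values: 7, 7, 4, -2, -3, -2; range = 7 − (-3) = 10.
v-values: 5, -5, -4, 4, 5, 10; range = 10 − (-5) = 15.
Area = (10 × 15) / 2 = 75.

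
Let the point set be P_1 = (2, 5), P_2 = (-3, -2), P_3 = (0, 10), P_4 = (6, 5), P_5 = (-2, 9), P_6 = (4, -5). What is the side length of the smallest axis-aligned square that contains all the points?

The bounding box has width 9 and height 15.
An axis-aligned square enclosing the set must have side ≥ max(width, height).
So the minimum side is max(9, 15) = 15.

15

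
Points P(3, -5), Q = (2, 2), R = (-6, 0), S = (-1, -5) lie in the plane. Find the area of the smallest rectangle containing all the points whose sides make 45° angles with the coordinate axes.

70

In coordinates u = x + y, v = x − y the rectangle is axis-aligned; the map (x,y)→(u,v) scales areas by 2.
u-values: -2, 4, -6, -6; range = 4 − (-6) = 10.
v-values: 8, 0, -6, 4; range = 8 − (-6) = 14.
Area = (10 × 14) / 2 = 70.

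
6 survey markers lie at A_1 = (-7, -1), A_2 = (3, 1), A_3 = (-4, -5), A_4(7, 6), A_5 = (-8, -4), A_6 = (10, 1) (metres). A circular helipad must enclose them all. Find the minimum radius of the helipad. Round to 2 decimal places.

By Welzl's lemma the MEC is supported by two points (diametrically opposite) or three points (on a circumcircle).
The minimum enclosing circle is determined by three boundary points: A_4, A_5, A_6.
Their circumcentre is (37/42, -15/14) with r² = 77129/882.
The farthest remaining point A_1 is at distance² 54785/882 ≤ 77129/882.
r = √(77129/882) ≈ 9.35.

9.35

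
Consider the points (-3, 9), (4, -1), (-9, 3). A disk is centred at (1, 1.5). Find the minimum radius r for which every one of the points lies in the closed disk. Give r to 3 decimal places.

The required radius is the distance from (1, 1.5) to the farthest point.
Squared distances: 72.25, 15.25, 102.25.
Maximum is 102.25, attained at (-9, 3).
r = √(102.25) ≈ 10.112.

10.112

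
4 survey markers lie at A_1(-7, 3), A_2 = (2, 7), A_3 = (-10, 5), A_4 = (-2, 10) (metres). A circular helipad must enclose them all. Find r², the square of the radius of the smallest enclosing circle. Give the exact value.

37

By Welzl's lemma the MEC is supported by two points (diametrically opposite) or three points (on a circumcircle).
The farthest pair is A_2–A_3 with squared distance 148. The circle on this segment as diameter has centre (-4, 6) and r² = 148/4 = 37.
Check A_1: distance² to centre = 18 ≤ 37, so it lies inside.
All remaining points lie in this disk, and no smaller disk contains both endpoints, so this is the minimum enclosing circle.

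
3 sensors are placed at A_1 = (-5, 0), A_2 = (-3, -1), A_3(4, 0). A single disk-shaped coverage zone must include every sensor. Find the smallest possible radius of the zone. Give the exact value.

4.5

Side lengths²: A_1A_2² = 5, A_1A_3² = 81, A_2A_3² = 50.
Since A_1A_3² = 81 ≥ 50 + 5 = 55, the angle opposite A_1A_3 is not acute, so the smallest enclosing circle has A_1A_3 as diameter.
Centre = midpoint of A_1A_3 = (-0.5, 0), r² = 81/4 = 20.25.
r = √(20.25) = 4.5.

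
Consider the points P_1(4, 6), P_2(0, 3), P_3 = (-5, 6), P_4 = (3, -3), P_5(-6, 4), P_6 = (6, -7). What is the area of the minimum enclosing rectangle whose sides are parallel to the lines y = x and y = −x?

144

In coordinates u = x + y, v = x − y the rectangle is axis-aligned; the map (x,y)→(u,v) scales areas by 2.
u-values: 10, 3, 1, 0, -2, -1; range = 10 − (-2) = 12.
v-values: -2, -3, -11, 6, -10, 13; range = 13 − (-11) = 24.
Area = (12 × 24) / 2 = 144.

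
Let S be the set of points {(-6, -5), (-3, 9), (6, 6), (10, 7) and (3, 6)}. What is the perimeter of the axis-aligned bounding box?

60

Width = max x − min x = 10 − (-6) = 16.
Height = max y − min y = 9 − (-5) = 14.
Perimeter = 2(16 + 14) = 60.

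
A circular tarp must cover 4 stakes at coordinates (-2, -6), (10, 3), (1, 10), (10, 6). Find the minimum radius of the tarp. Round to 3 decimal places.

8.721

By Welzl's lemma the MEC is supported by two points (diametrically opposite) or three points (on a circumcircle).
The minimum enclosing circle is determined by three boundary points: (-2, -6), (1, 10), (10, 6).
Their circumcentre is (67/26, 37/26) with r² = 25705/338.
The farthest remaining point (10, 3) is at distance² 19465/338 ≤ 25705/338.
r = √(25705/338) ≈ 8.721.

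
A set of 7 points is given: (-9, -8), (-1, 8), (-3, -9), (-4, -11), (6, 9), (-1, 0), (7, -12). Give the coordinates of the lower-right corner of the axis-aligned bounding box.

x-range [-9, 7], y-range [-12, 9].
The lower-right corner is (7, -12).

(7, -12)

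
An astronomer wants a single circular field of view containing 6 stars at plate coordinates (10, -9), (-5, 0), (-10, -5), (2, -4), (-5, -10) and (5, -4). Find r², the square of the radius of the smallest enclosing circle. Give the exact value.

The minimum enclosing circle of a finite set is fixed by two of the points (as a diameter) or three (as a circumcircle).
The farthest pair is (10, -9)–(-10, -5) with squared distance 416. The circle on this segment as diameter has centre (0, -7) and r² = 416/4 = 104.
Check (-5, 0): distance² to centre = 74 ≤ 104, so it lies inside.
All remaining points lie in this disk, and no smaller disk contains both endpoints, so this is the minimum enclosing circle.

104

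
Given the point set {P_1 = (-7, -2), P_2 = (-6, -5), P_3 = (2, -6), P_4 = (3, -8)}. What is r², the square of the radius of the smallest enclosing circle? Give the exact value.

By Welzl's lemma the MEC is supported by two points (diametrically opposite) or three points (on a circumcircle).
The farthest pair is P_1–P_4 with squared distance 136. The circle on this segment as diameter has centre (-2, -5) and r² = 136/4 = 34.
Check P_2: distance² to centre = 16 ≤ 34, so it lies inside.
All remaining points lie in this disk, and no smaller disk contains both endpoints, so this is the minimum enclosing circle.

34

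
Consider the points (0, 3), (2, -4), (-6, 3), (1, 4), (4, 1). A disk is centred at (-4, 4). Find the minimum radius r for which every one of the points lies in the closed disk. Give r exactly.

The required radius is the distance from (-4, 4) to the farthest point.
Squared distances: 17, 100, 5, 25, 73.
Maximum is 100, attained at (2, -4).
r = √100 = 10.

10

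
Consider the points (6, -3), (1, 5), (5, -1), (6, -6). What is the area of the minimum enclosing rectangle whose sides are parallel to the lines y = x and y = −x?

48

In coordinates u = x + y, v = x − y the rectangle is axis-aligned; the map (x,y)→(u,v) scales areas by 2.
u-values: 3, 6, 4, 0; range = 6 − 0 = 6.
v-values: 9, -4, 6, 12; range = 12 − (-4) = 16.
Area = (6 × 16) / 2 = 48.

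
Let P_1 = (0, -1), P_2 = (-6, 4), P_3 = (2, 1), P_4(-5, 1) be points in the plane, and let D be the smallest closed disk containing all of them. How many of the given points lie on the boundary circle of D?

2

The farthest pair is P_2–P_3 with squared distance 73. The circle on this segment as diameter has centre (-2, 2.5) and r² = 73/4 = 18.25.
Check P_1: distance² to centre = 16.25 ≤ 18.25, so it lies inside.
All remaining points lie in this disk, and no smaller disk contains both endpoints, so this is the minimum enclosing circle.
The points at distance exactly r from the centre are P_2, P_3 — 2 points.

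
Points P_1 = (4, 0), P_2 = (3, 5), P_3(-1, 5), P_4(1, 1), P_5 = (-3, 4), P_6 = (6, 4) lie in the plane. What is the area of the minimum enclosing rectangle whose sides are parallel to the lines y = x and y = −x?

In coordinates u = x + y, v = x − y the rectangle is axis-aligned; the map (x,y)→(u,v) scales areas by 2.
u-values: 4, 8, 4, 2, 1, 10; range = 10 − 1 = 9.
v-values: 4, -2, -6, 0, -7, 2; range = 4 − (-7) = 11.
Area = (9 × 11) / 2 = 49.5.

49.5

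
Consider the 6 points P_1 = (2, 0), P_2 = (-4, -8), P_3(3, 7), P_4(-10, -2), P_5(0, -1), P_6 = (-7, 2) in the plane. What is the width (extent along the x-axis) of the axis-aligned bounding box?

max x = 3, min x = -10, so width = 13.

13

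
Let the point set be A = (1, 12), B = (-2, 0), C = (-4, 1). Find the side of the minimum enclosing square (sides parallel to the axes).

12

The bounding box has width 5 and height 12.
An axis-aligned square enclosing the set must have side ≥ max(width, height).
So the minimum side is max(5, 12) = 12.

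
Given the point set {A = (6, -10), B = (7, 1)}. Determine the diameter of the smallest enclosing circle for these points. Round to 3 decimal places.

The smallest circle enclosing two points has them as diameter endpoints.
Centre = midpoint = (6.5, -4.5); r² = |AB|²/4 = 122/4 = 30.5.
Diameter = 2r = 2√(30.5) ≈ 11.045.

11.045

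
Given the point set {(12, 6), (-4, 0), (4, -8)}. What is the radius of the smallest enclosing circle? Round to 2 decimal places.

8.86

Call the three points A, B, C in the order given.
Side lengths²: AB² = 292, AC² = 260, BC² = 128.
Since AB² = 292 < 260 + 128 = 388, the triangle is acute, so the smallest enclosing circle is the circumcircle.
Circumcentre = (53/11, 9/11), r² = 9490/121.
r = √(9490/121) ≈ 8.86.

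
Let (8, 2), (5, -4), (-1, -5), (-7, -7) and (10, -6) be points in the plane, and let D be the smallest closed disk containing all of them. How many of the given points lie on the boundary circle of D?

The minimum enclosing circle is determined by three boundary points: (8, 2), (-7, -7), (10, -6).
Their circumcentre is (31/23, -90/23) with r² = 41905/529.
The farthest remaining point (5, -4) is at distance² 7060/529 ≤ 41905/529.
The points at distance exactly r from the centre are (8, 2), (-7, -7), (10, -6) — 3 points.

3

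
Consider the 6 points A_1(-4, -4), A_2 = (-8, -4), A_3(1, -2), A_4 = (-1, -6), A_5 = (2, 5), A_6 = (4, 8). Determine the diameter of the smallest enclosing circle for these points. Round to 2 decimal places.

16.97

The minimum enclosing circle of a finite set is fixed by two of the points (as a diameter) or three (as a circumcircle).
The farthest pair is A_2–A_6 with squared distance 288. The circle on this segment as diameter has centre (-2, 2) and r² = 288/4 = 72.
Check A_1: distance² to centre = 40 ≤ 72, so it lies inside.
All remaining points lie in this disk, and no smaller disk contains both endpoints, so this is the minimum enclosing circle.
Diameter = 2r = 2√72 ≈ 16.97.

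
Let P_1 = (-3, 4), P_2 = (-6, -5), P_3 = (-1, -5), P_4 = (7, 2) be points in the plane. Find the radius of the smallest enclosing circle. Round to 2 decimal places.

By Welzl's lemma the MEC is supported by two points (diametrically opposite) or three points (on a circumcircle).
The farthest pair is P_2–P_4 with squared distance 218. The circle on this segment as diameter has centre (0.5, -1.5) and r² = 218/4 = 54.5.
Check P_1: distance² to centre = 42.5 ≤ 54.5, so it lies inside.
All remaining points lie in this disk, and no smaller disk contains both endpoints, so this is the minimum enclosing circle.
r = √(54.5) ≈ 7.38.

7.38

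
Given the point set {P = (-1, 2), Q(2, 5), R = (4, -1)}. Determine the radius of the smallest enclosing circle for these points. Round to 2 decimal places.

Side lengths²: PQ² = 18, PR² = 34, QR² = 40.
Since QR² = 40 < 34 + 18 = 52, the triangle is acute, so the smallest enclosing circle is the circumcircle.
Circumcentre = (2.25, 1.75), r² = 10.625.
r = √(10.625) ≈ 3.26.

3.26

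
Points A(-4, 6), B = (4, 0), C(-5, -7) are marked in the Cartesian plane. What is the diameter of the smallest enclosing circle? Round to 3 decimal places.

13.515

Side lengths²: AB² = 100, AC² = 170, BC² = 130.
Since AC² = 170 < 130 + 100 = 230, the triangle is acute, so the smallest enclosing circle is the circumcircle.
Circumcentre = (-30/11, -7/11), r² = 5525/121.
Diameter = 2r = 2√(5525/121) ≈ 13.515.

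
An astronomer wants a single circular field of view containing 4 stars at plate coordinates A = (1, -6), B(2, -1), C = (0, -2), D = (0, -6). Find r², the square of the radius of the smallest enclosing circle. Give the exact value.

7.25

The farthest pair is B–D with squared distance 29. The circle on this segment as diameter has centre (1, -3.5) and r² = 29/4 = 7.25.
Check A: distance² to centre = 6.25 ≤ 7.25, so it lies inside.
All remaining points lie in this disk, and no smaller disk contains both endpoints, so this is the minimum enclosing circle.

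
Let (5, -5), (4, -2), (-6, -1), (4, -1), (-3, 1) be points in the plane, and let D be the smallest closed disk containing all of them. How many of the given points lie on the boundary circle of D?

The farthest pair is (5, -5)–(-6, -1) with squared distance 137. The circle on this segment as diameter has centre (-0.5, -3) and r² = 137/4 = 34.25.
Check (4, -2): distance² to centre = 21.25 ≤ 34.25, so it lies inside.
All remaining points lie in this disk, and no smaller disk contains both endpoints, so this is the minimum enclosing circle.
The points at distance exactly r from the centre are (5, -5), (-6, -1) — 2 points.

2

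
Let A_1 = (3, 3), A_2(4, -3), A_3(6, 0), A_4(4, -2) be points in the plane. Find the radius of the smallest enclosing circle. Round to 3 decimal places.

A smallest enclosing disk is always determined by at most three of the input points on its boundary.
The farthest pair is A_1–A_2 with squared distance 37. The circle on this segment as diameter has centre (3.5, 0) and r² = 37/4 = 9.25.
Check A_3: distance² to centre = 6.25 ≤ 9.25, so it lies inside.
All remaining points lie in this disk, and no smaller disk contains both endpoints, so this is the minimum enclosing circle.
r = √(9.25) ≈ 3.041.

3.041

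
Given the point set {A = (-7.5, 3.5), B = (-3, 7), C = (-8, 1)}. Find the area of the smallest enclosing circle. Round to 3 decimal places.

Side lengths²: AB² = 32.5, AC² = 6.5, BC² = 61.
Since BC² = 61 ≥ 32.5 + 6.5 = 39, the angle opposite BC is not acute, so the smallest enclosing circle has BC as diameter.
Centre = midpoint of BC = (-5.5, 4), r² = 61/4 = 15.25.
Area = π·r² = π·15.25 ≈ 47.909.

47.909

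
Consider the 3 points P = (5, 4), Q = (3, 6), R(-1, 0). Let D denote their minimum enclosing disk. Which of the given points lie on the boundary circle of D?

Side lengths²: PQ² = 8, PR² = 52, QR² = 52.
Since QR² = 52 < 52 + 8 = 60, the triangle is acute, so the smallest enclosing circle is the circumcircle.
Circumcentre = (1.6, 2.6), r² = 13.52.
The points at distance exactly r from the centre are P, Q, R — 3 points.

P, Q, R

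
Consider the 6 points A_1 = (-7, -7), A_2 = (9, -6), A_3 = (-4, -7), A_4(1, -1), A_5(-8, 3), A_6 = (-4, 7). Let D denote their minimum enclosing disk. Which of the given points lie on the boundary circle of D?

A_2, A_5, A_6

By Welzl's lemma the MEC is supported by two points (diametrically opposite) or three points (on a circumcircle).
The farthest pair is A_2–A_5 with squared distance 370. The circle on this segment as diameter has centre (0.5, -1.5) and r² = 370/4 = 92.5.
Check A_1: distance² to centre = 86.5 ≤ 92.5, so it lies inside.
All remaining points lie in this disk, and no smaller disk contains both endpoints, so this is the minimum enclosing circle.
The points at distance exactly r from the centre are A_2, A_5, A_6 — 3 points.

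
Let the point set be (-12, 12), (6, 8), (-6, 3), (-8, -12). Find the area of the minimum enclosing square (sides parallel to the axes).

The bounding box has width 18 and height 24.
An axis-aligned square enclosing the set must have side ≥ max(width, height).
So the minimum side is max(18, 24) = 24.
Area = 24² = 576.

576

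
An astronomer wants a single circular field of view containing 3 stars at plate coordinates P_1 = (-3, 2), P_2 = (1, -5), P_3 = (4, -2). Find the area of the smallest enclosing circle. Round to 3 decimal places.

54.848

Side lengths²: P_1P_2² = 65, P_1P_3² = 65, P_2P_3² = 18.
Since P_1P_3² = 65 < 65 + 18 = 83, the triangle is acute, so the smallest enclosing circle is the circumcircle.
Circumcentre = (-1/22, -21/22), r² = 4225/242.
Area = π·r² = π·4225/242 ≈ 54.848.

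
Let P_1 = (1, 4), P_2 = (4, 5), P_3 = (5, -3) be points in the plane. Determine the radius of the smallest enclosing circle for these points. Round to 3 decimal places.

Side lengths²: P_1P_2² = 10, P_1P_3² = 65, P_2P_3² = 65.
Since P_2P_3² = 65 < 65 + 10 = 75, the triangle is acute, so the smallest enclosing circle is the circumcircle.
Circumcentre = (3.7, 0.9), r² = 16.9.
r = √(16.9) ≈ 4.111.

4.111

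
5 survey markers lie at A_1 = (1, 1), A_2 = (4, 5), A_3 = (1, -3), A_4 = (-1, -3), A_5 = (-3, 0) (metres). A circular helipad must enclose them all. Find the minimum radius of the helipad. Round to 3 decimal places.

4.717

A smallest enclosing disk is always determined by at most three of the input points on its boundary.
The farthest pair is A_2–A_4 with squared distance 89. The circle on this segment as diameter has centre (1.5, 1) and r² = 89/4 = 22.25.
Check A_1: distance² to centre = 0.25 ≤ 22.25, so it lies inside.
All remaining points lie in this disk, and no smaller disk contains both endpoints, so this is the minimum enclosing circle.
r = √(22.25) ≈ 4.717.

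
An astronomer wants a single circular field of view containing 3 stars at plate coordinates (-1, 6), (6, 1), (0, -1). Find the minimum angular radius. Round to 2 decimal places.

Call the three points A, B, C in the order given.
Side lengths²: AB² = 74, AC² = 50, BC² = 40.
Since AB² = 74 < 50 + 40 = 90, the triangle is acute, so the smallest enclosing circle is the circumcircle.
Circumcentre = (45/22, 63/22), r² = 4625/242.
r = √(4625/242) ≈ 4.37.

4.37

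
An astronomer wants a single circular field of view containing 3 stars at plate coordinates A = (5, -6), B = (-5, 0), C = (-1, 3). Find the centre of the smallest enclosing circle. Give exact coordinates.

(1/6, -49/18)

Side lengths²: AB² = 136, AC² = 117, BC² = 25.
Since AB² = 136 < 117 + 25 = 142, the triangle is acute, so the smallest enclosing circle is the circumcircle.
Circumcentre = (1/6, -49/18), r² = 5525/162.
Centre = (1/6, -49/18).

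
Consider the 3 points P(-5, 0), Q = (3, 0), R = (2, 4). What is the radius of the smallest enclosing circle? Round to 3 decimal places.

4.155

Side lengths²: PQ² = 64, PR² = 65, QR² = 17.
Since PR² = 65 < 64 + 17 = 81, the triangle is acute, so the smallest enclosing circle is the circumcircle.
Circumcentre = (-1, 1.125), r² = 17.265625.
r = √(17.265625) ≈ 4.155.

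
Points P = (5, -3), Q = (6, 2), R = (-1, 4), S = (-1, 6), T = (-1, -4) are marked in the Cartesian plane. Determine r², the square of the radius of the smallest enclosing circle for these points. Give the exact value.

30.0625

By Welzl's lemma the MEC is supported by two points (diametrically opposite) or three points (on a circumcircle).
The minimum enclosing circle is determined by three boundary points: P, S, T.
Their circumcentre is (1.25, 1) with r² = 30.0625.
The farthest remaining point Q is at distance² 23.5625 ≤ 30.0625.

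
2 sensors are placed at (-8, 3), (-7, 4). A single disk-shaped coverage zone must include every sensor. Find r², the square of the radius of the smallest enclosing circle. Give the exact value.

0.5

The smallest circle enclosing two points has them as diameter endpoints.
Centre = midpoint = (-7.5, 3.5); r² = |(-8, 3)−(-7, 4)|²/4 = 2/4 = 0.5.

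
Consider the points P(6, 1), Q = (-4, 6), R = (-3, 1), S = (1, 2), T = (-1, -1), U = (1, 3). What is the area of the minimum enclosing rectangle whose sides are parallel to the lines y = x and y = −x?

67.5

In coordinates u = x + y, v = x − y the rectangle is axis-aligned; the map (x,y)→(u,v) scales areas by 2.
u-values: 7, 2, -2, 3, -2, 4; range = 7 − (-2) = 9.
v-values: 5, -10, -4, -1, 0, -2; range = 5 − (-10) = 15.
Area = (9 × 15) / 2 = 67.5.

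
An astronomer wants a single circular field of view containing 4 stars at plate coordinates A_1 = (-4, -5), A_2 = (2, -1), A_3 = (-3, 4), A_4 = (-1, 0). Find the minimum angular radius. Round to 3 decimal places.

By Welzl's lemma the MEC is supported by two points (diametrically opposite) or three points (on a circumcircle).
The minimum enclosing circle is determined by three boundary points: A_1, A_2, A_3.
Their circumcentre is (-2.6, -0.6) with r² = 21.32.
The farthest remaining point A_4 is at distance² 2.92 ≤ 21.32.
r = √(21.32) ≈ 4.617.

4.617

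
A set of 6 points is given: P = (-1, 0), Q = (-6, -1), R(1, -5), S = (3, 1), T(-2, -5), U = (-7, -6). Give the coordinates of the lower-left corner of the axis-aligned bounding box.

x-range [-7, 3], y-range [-6, 1].
The lower-left corner is (-7, -6).

(-7, -6)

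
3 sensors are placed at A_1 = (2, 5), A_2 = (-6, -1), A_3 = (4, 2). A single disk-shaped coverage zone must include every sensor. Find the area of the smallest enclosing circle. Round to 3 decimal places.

Side lengths²: A_1A_2² = 100, A_1A_3² = 13, A_2A_3² = 109.
Since A_2A_3² = 109 < 100 + 13 = 113, the triangle is acute, so the smallest enclosing circle is the circumcircle.
Circumcentre = (-13/12, 7/9), r² = 35425/1296.
Area = π·r² = π·35425/1296 ≈ 85.873.

85.873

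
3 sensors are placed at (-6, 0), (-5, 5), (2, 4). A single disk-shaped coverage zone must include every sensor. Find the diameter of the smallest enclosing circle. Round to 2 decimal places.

Call the three points A, B, C in the order given.
Side lengths²: AB² = 26, AC² = 80, BC² = 50.
Since AC² = 80 ≥ 50 + 26 = 76, the angle opposite AC is not acute, so the smallest enclosing circle has AC as diameter.
Centre = midpoint of AC = (-2, 2), r² = 80/4 = 20.
Diameter = 2r = 2√20 ≈ 8.94.

8.94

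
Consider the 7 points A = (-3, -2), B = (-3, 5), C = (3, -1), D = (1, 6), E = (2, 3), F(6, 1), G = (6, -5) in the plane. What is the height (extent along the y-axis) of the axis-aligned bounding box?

max y = 6, min y = -5, so height = 11.

11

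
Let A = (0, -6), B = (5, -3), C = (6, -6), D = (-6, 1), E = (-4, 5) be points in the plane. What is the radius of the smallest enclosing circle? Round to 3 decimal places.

The minimum enclosing circle of a finite set is fixed by two of the points (as a diameter) or three (as a circumcircle).
The farthest pair is C–E with squared distance 221. The circle on this segment as diameter has centre (1, -0.5) and r² = 221/4 = 55.25.
Check A: distance² to centre = 31.25 ≤ 55.25, so it lies inside.
All remaining points lie in this disk, and no smaller disk contains both endpoints, so this is the minimum enclosing circle.
r = √(55.25) ≈ 7.433.

7.433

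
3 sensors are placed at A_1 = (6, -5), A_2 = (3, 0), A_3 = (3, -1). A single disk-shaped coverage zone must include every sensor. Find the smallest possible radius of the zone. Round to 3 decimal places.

Side lengths²: A_1A_2² = 34, A_1A_3² = 25, A_2A_3² = 1.
Since A_1A_2² = 34 ≥ 25 + 1 = 26, the angle opposite A_1A_2 is not acute, so the smallest enclosing circle has A_1A_2 as diameter.
Centre = midpoint of A_1A_2 = (4.5, -2.5), r² = 34/4 = 8.5.
r = √(8.5) ≈ 2.915.

2.915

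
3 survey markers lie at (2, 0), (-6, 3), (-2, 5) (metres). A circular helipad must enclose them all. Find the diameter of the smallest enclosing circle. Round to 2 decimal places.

8.54

Call the three points A, B, C in the order given.
Side lengths²: AB² = 73, AC² = 41, BC² = 20.
Since AB² = 73 ≥ 41 + 20 = 61, the angle opposite AB is not acute, so the smallest enclosing circle has AB as diameter.
Centre = midpoint of AB = (-2, 1.5), r² = 73/4 = 18.25.
Diameter = 2r = 2√(18.25) ≈ 8.54.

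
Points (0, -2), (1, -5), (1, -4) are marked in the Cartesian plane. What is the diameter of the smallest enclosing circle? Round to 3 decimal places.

3.162

Call the three points A, B, C in the order given.
Side lengths²: AB² = 10, AC² = 5, BC² = 1.
Since AB² = 10 ≥ 5 + 1 = 6, the angle opposite AB is not acute, so the smallest enclosing circle has AB as diameter.
Centre = midpoint of AB = (0.5, -3.5), r² = 10/4 = 2.5.
Diameter = 2r = 2√(2.5) ≈ 3.162.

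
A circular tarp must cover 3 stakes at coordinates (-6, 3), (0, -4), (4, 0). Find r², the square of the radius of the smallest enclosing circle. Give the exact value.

9265/338

Call the three points A, B, C in the order given.
Side lengths²: AB² = 85, AC² = 109, BC² = 32.
Since AC² = 109 < 85 + 32 = 117, the triangle is acute, so the smallest enclosing circle is the circumcircle.
Circumcentre = (-29/26, 29/26), r² = 9265/338.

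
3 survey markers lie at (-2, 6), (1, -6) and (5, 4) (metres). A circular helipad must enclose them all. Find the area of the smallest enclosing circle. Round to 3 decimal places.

Call the three points A, B, C in the order given.
Side lengths²: AB² = 153, AC² = 53, BC² = 116.
Since AB² = 153 < 116 + 53 = 169, the triangle is acute, so the smallest enclosing circle is the circumcircle.
Circumcentre = (3/26, 2/13), r² = 26129/676.
Area = π·r² = π·26129/676 ≈ 121.430.

121.430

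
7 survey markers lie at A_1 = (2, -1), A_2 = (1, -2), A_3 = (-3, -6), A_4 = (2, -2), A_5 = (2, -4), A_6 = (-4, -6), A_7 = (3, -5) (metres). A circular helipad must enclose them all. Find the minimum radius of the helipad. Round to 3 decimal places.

The minimum enclosing circle of a finite set is fixed by two of the points (as a diameter) or three (as a circumcircle).
The minimum enclosing circle is determined by three boundary points: A_1, A_6, A_7.
Their circumcentre is (-43/58, -221/58) with r² = 25925/1682.
The farthest remaining point A_4 is at distance² 18153/1682 ≤ 25925/1682.
r = √(25925/1682) ≈ 3.926.

3.926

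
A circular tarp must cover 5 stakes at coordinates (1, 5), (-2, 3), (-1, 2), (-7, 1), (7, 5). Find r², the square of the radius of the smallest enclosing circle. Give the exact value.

A smallest enclosing disk is always determined by at most three of the input points on its boundary.
The farthest pair is (-7, 1)–(7, 5) with squared distance 212. The circle on this segment as diameter has centre (0, 3) and r² = 212/4 = 53.
Check (1, 5): distance² to centre = 5 ≤ 53, so it lies inside.
All remaining points lie in this disk, and no smaller disk contains both endpoints, so this is the minimum enclosing circle.

53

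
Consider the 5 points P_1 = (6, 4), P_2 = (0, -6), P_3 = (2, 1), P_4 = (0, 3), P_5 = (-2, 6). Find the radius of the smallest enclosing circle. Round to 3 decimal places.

By Welzl's lemma the MEC is supported by two points (diametrically opposite) or three points (on a circumcircle).
The minimum enclosing circle is determined by three boundary points: P_1, P_2, P_5.
Their circumcentre is (19/23, 7/23) with r² = 21386/529.
The farthest remaining point P_4 is at distance² 4205/529 ≤ 21386/529.
r = √(21386/529) ≈ 6.358.

6.358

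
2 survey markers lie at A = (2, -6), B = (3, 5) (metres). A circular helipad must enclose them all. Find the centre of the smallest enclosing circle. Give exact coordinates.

(2.5, -0.5)

The smallest circle enclosing two points has them as diameter endpoints.
Centre = midpoint = (2.5, -0.5); r² = |AB|²/4 = 122/4 = 30.5.
Centre = (2.5, -0.5).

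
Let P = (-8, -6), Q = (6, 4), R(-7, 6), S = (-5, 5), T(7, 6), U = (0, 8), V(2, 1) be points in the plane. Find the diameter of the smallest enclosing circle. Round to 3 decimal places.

19.209

The farthest pair is P–T with squared distance 369. The circle on this segment as diameter has centre (-0.5, 0) and r² = 369/4 = 92.25.
Check Q: distance² to centre = 58.25 ≤ 92.25, so it lies inside.
All remaining points lie in this disk, and no smaller disk contains both endpoints, so this is the minimum enclosing circle.
Diameter = 2r = 2√(92.25) ≈ 19.209.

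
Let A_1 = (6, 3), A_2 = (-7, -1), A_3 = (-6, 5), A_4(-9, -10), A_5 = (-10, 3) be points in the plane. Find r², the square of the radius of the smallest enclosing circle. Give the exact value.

16745/169

A smallest enclosing disk is always determined by at most three of the input points on its boundary.
The minimum enclosing circle is determined by three boundary points: A_1, A_4, A_5.
Their circumcentre is (-2, -38/13) with r² = 16745/169.
The farthest remaining point A_3 is at distance² 13313/169 ≤ 16745/169.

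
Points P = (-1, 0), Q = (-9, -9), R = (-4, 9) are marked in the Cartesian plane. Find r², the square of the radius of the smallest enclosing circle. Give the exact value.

Side lengths²: PQ² = 145, PR² = 90, QR² = 349.
Since QR² = 349 ≥ 145 + 90 = 235, the angle opposite QR is not acute, so the smallest enclosing circle has QR as diameter.
Centre = midpoint of QR = (-6.5, 0), r² = 349/4 = 87.25.

87.25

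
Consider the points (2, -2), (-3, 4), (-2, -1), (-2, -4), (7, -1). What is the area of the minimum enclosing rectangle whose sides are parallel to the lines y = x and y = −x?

90

In coordinates u = x + y, v = x − y the rectangle is axis-aligned; the map (x,y)→(u,v) scales areas by 2.
u-values: 0, 1, -3, -6, 6; range = 6 − (-6) = 12.
v-values: 4, -7, -1, 2, 8; range = 8 − (-7) = 15.
Area = (12 × 15) / 2 = 90.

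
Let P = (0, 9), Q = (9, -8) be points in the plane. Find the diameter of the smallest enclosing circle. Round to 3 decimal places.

The smallest circle enclosing two points has them as diameter endpoints.
Centre = midpoint = (4.5, 0.5); r² = |PQ|²/4 = 370/4 = 92.5.
Diameter = 2r = 2√(92.5) ≈ 19.235.

19.235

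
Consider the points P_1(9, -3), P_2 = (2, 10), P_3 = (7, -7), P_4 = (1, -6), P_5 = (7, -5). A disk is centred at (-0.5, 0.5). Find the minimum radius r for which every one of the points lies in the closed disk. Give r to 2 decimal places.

The required radius is the distance from (-0.5, 0.5) to the farthest point.
Squared distances: 102.5, 96.5, 112.5, 44.5, 86.5.
Maximum is 112.5, attained at P_3.
r = √(112.5) ≈ 10.61.

10.61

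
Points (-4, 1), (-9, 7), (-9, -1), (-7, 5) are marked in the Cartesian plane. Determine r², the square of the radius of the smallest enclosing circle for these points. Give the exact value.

17.69

The minimum enclosing circle is determined by three boundary points: (-4, 1), (-9, 7), (-9, -1).
Their circumcentre is (-7.7, 3) with r² = 17.69.
The farthest remaining point (-7, 5) is at distance² 4.49 ≤ 17.69.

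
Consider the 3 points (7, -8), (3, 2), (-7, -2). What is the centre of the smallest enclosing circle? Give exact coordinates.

(0, -5)

Call the three points A, B, C in the order given.
Side lengths²: AB² = 116, AC² = 232, BC² = 116.
Since AC² = 232 ≥ 116 + 116 = 232, the angle opposite AC is not acute, so the smallest enclosing circle has AC as diameter.
Centre = midpoint of AC = (0, -5), r² = 232/4 = 58.
Centre = (0, -5).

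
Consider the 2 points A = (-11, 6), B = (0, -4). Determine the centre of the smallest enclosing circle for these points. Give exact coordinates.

(-5.5, 1)

The smallest circle enclosing two points has them as diameter endpoints.
Centre = midpoint = (-5.5, 1); r² = |AB|²/4 = 221/4 = 55.25.
Centre = (-5.5, 1).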